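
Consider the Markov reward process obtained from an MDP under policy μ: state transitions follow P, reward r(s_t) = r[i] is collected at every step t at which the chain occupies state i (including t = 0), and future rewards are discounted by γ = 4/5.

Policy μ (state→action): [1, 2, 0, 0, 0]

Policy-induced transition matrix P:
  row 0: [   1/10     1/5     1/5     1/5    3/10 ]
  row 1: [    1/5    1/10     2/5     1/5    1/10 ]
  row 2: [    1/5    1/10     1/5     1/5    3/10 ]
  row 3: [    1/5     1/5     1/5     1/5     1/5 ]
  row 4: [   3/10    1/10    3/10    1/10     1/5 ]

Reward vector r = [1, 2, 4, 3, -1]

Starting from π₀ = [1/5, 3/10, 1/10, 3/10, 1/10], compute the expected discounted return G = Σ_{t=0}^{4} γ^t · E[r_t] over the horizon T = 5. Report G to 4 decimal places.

G = 6.3366

t=0: π = [0.2000, 0.3000, 0.1000, 0.3000, 0.1000], E[r] = 2.0000, γ^t·E[r] = 2.000000, running G = 2.000000
t=1: π = [0.1900, 0.1500, 0.2700, 0.1900, 0.2000], E[r] = 1.9400, γ^t·E[r] = 1.552000, running G = 3.552000
t=2: π = [0.2010, 0.1380, 0.2500, 0.1800, 0.2310], E[r] = 1.7860, γ^t·E[r] = 1.143040, running G = 4.695040
t=3: π = [0.2030, 0.1381, 0.2507, 0.1769, 0.2313], E[r] = 1.7814, γ^t·E[r] = 0.912077, running G = 5.607117
t=4: π = [0.2028, 0.1380, 0.2508, 0.1769, 0.2316], E[r] = 1.7809, γ^t·E[r] = 0.729440, running G = 6.336557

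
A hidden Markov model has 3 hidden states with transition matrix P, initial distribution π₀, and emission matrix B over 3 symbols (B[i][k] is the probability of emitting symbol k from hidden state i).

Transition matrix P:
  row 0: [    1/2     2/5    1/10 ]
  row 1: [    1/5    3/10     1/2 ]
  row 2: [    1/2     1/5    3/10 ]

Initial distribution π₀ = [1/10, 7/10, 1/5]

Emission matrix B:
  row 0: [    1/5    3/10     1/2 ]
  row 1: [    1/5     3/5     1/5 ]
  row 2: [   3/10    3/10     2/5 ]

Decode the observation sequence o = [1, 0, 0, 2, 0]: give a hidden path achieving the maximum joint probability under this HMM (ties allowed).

t=0: δ = [3.000e-02, 4.200e-01, 6.000e-02]  (obs o_0=1)
t=1: δ = [1.680e-02, 2.520e-02, 6.300e-02]  ψ = [1, 1, 1]  (obs o_1=0)
t=2: δ = [6.300e-03, 2.520e-03, 5.670e-03]  ψ = [2, 2, 2]  (obs o_2=0)
t=3: δ = [1.575e-03, 5.040e-04, 6.804e-04]  ψ = [0, 0, 2]  (obs o_3=2)
t=4: δ = [1.575e-04, 1.260e-04, 7.560e-05]  ψ = [0, 0, 1]  (obs o_4=0)
backtrack: best end state = 0; path = [1, 2, 0, 0, 0]

path = [1, 2, 0, 0, 0]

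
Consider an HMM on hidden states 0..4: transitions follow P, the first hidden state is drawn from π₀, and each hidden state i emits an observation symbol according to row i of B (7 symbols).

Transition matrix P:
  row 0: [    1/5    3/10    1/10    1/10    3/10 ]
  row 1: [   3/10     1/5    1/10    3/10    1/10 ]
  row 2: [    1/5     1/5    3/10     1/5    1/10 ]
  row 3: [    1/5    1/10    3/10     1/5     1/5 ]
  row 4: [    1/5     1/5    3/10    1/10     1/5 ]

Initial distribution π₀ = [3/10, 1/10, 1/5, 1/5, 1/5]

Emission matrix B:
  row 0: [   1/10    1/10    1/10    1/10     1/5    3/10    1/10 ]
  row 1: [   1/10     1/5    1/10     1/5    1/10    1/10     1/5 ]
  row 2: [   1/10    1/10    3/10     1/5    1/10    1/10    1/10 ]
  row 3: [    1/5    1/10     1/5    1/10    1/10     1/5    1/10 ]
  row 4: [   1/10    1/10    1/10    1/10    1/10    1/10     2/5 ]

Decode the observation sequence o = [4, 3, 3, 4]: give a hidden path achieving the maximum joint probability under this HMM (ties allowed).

t=0: δ = [6.000e-02, 1.000e-02, 2.000e-02, 2.000e-02, 2.000e-02]  (obs o_0=4)
t=1: δ = [1.200e-03, 3.600e-03, 1.200e-03, 6.000e-04, 1.800e-03]  ψ = [0, 0, 0, 0, 0]  (obs o_1=3)
t=2: δ = [1.080e-04, 1.440e-04, 1.080e-04, 1.080e-04, 3.600e-05]  ψ = [1, 1, 4, 1, 0]  (obs o_2=3)
t=3: δ = [8.640e-06, 3.240e-06, 3.240e-06, 4.320e-06, 3.240e-06]  ψ = [1, 0, 2, 1, 0]  (obs o_3=4)
backtrack: best end state = 0; path = [0, 1, 1, 0]

path = [0, 1, 1, 0]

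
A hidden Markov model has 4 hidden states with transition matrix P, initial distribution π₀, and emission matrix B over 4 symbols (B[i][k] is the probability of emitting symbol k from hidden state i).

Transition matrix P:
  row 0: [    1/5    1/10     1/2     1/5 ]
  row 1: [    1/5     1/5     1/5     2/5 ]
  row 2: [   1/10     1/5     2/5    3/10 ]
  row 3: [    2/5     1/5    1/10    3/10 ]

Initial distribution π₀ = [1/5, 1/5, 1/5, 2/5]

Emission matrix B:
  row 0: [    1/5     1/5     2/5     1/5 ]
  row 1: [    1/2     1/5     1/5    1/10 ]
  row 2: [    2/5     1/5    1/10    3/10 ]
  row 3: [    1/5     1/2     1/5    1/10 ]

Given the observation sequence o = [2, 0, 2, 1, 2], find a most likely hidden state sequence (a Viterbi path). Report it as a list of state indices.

t=0: δ = [8.000e-02, 4.000e-02, 2.000e-02, 8.000e-02]  (obs o_0=2)
t=1: δ = [6.400e-03, 8.000e-03, 1.600e-02, 4.800e-03]  ψ = [3, 3, 0, 3]  (obs o_1=0)
t=2: δ = [7.680e-04, 6.400e-04, 6.400e-04, 9.600e-04]  ψ = [3, 2, 2, 2]  (obs o_2=2)
t=3: δ = [7.680e-05, 3.840e-05, 7.680e-05, 1.440e-04]  ψ = [3, 3, 0, 3]  (obs o_3=1)
t=4: δ = [2.304e-05, 5.760e-06, 3.840e-06, 8.640e-06]  ψ = [3, 3, 0, 3]  (obs o_4=2)
backtrack: best end state = 0; path = [0, 2, 3, 3, 0]

path = [0, 2, 3, 3, 0]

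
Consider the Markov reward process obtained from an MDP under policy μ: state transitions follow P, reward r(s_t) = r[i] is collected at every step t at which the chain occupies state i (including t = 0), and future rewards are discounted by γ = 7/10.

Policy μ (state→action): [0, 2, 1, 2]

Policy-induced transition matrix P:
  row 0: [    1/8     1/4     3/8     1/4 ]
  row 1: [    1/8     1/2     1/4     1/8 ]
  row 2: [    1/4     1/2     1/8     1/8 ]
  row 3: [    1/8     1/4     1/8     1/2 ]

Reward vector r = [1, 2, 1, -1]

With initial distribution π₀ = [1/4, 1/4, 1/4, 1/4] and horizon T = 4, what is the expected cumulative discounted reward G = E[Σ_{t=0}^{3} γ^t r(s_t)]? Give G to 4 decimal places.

t=0: π = [0.2500, 0.2500, 0.2500, 0.2500], E[r] = 0.7500, γ^t·E[r] = 0.750000, running G = 0.750000
t=1: π = [0.1563, 0.3750, 0.2188, 0.2500], E[r] = 0.8750, γ^t·E[r] = 0.612500, running G = 1.362500
t=2: π = [0.1523, 0.3984, 0.2109, 0.2383], E[r] = 0.9219, γ^t·E[r] = 0.451719, running G = 1.814219
t=3: π = [0.1514, 0.4023, 0.2129, 0.2334], E[r] = 0.9355, γ^t·E[r] = 0.320893, running G = 2.135111

G = 2.1351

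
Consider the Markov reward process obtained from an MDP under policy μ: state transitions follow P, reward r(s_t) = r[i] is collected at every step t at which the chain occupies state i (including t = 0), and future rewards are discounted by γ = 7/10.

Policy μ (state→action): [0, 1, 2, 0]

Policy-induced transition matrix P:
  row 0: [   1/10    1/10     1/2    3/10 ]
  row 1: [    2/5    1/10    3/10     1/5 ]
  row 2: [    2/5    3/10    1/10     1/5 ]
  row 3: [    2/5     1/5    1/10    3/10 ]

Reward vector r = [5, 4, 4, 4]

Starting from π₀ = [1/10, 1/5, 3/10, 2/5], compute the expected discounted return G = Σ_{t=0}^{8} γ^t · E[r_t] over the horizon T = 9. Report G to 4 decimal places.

G = 13.6079

t=0: π = [0.1000, 0.2000, 0.3000, 0.4000], E[r] = 4.1000, γ^t·E[r] = 4.100000, running G = 4.100000
t=1: π = [0.3700, 0.2000, 0.1800, 0.2500], E[r] = 4.3700, γ^t·E[r] = 3.059000, running G = 7.159000
t=2: π = [0.2890, 0.1610, 0.2880, 0.2620], E[r] = 4.2890, γ^t·E[r] = 2.101610, running G = 9.260610
t=3: π = [0.3133, 0.1838, 0.2478, 0.2551], E[r] = 4.3133, γ^t·E[r] = 1.479462, running G = 10.740072
t=4: π = [0.3060, 0.1751, 0.2621, 0.2568], E[r] = 4.3060, γ^t·E[r] = 1.033873, running G = 11.773945
t=5: π = [0.3082, 0.1781, 0.2574, 0.2563], E[r] = 4.3082, γ^t·E[r] = 0.724079, running G = 12.498024
t=6: π = [0.3075, 0.1771, 0.2589, 0.2564], E[r] = 4.3075, γ^t·E[r] = 0.506778, running G = 13.004801
t=7: π = [0.3077, 0.1774, 0.2584, 0.2564], E[r] = 4.3077, γ^t·E[r] = 0.354761, running G = 13.359562
t=8: π = [0.3077, 0.1773, 0.2586, 0.2564], E[r] = 4.3077, γ^t·E[r] = 0.248329, running G = 13.607891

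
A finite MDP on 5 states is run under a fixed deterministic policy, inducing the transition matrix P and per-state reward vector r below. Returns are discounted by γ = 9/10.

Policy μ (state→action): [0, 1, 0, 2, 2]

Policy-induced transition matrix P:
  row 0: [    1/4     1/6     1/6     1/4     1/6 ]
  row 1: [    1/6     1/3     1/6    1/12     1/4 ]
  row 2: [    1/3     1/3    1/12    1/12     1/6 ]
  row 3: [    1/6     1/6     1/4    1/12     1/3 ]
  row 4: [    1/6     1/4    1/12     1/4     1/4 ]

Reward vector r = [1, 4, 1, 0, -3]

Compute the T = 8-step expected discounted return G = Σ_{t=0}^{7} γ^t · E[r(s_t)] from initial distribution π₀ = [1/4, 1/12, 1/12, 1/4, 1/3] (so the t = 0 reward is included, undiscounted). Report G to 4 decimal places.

t=0: π = [0.2500, 0.0833, 0.0833, 0.2500, 0.3333], E[r] = -0.3333, γ^t·E[r] = -0.333333, running G = -0.333333
t=1: π = [0.2014, 0.2222, 0.1528, 0.1806, 0.2431], E[r] = 0.5139, γ^t·E[r] = 0.462500, running G = 0.129167
t=2: π = [0.2089, 0.2494, 0.1487, 0.1574, 0.2355], E[r] = 0.6487, γ^t·E[r] = 0.525469, running G = 0.654635
t=3: π = [0.2089, 0.2527, 0.1478, 0.1574, 0.2333], E[r] = 0.6673, γ^t·E[r] = 0.486457, running G = 1.141092
t=4: π = [0.2087, 0.2528, 0.1480, 0.1570, 0.2334], E[r] = 0.6679, γ^t·E[r] = 0.438217, running G = 1.579310
t=5: π = [0.2087, 0.2529, 0.1480, 0.1570, 0.2334], E[r] = 0.6683, γ^t·E[r] = 0.394645, running G = 1.973955
t=6: π = [0.2087, 0.2529, 0.1480, 0.1570, 0.2334], E[r] = 0.6683, γ^t·E[r] = 0.355179, running G = 2.329135
t=7: π = [0.2087, 0.2529, 0.1480, 0.1570, 0.2334], E[r] = 0.6683, γ^t·E[r] = 0.319664, running G = 2.648799

G = 2.6488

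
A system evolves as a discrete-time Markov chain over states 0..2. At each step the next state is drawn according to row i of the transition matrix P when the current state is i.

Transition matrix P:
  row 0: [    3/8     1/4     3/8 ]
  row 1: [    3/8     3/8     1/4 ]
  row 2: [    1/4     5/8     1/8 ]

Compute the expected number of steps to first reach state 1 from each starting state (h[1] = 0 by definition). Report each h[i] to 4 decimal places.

h = [2.7586, 0.0000, 1.9310]

First-step conditioning: h[1] = 0; for i ≠ 1, h[i] = 1 + Σ_k P[i][k]·h[k].
  h[0] = 1 + 3/8·h[0] + 3/8·h[2]
  h[2] = 1 + 1/4·h[0] + 1/8·h[2]
Solving the 2×2 linear system over states ≠ 1 gives exactly h = [80/29, 0, 56/29] (h[1] = 0 is the target).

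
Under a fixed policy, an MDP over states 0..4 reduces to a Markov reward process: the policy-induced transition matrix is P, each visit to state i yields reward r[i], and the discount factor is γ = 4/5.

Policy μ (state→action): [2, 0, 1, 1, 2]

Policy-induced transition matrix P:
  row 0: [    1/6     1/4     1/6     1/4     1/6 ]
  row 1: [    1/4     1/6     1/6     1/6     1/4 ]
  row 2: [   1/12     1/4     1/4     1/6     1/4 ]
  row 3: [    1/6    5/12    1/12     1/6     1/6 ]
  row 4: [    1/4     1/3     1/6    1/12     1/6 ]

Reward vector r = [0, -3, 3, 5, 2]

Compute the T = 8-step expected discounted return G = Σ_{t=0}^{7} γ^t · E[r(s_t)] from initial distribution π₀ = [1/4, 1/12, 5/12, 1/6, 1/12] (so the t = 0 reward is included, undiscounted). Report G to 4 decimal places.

G = 4.9974

t=0: π = [0.2500, 0.0833, 0.4167, 0.1667, 0.0833], E[r] = 2.0000, γ^t·E[r] = 2.000000, running G = 2.000000
t=1: π = [0.1458, 0.2778, 0.1875, 0.1806, 0.2083], E[r] = 1.0486, γ^t·E[r] = 0.838889, running G = 2.838889
t=2: π = [0.1916, 0.2743, 0.1672, 0.1615, 0.2054], E[r] = 0.8970, γ^t·E[r] = 0.574074, running G = 3.412963
t=3: π = [0.1927, 0.2712, 0.1671, 0.1655, 0.2035], E[r] = 0.9224, γ^t·E[r] = 0.472272, running G = 3.885235
t=4: π = [0.1923, 0.2719, 0.1668, 0.1658, 0.2032], E[r] = 0.9198, γ^t·E[r] = 0.376759, running G = 4.261993
t=5: π = [0.1924, 0.2719, 0.1668, 0.1658, 0.2032], E[r] = 0.9198, γ^t·E[r] = 0.301403, running G = 4.563396
t=6: π = [0.1924, 0.2719, 0.1667, 0.1658, 0.2032], E[r] = 0.9198, γ^t·E[r] = 0.241116, running G = 4.804512
t=7: π = [0.1924, 0.2719, 0.1667, 0.1658, 0.2032], E[r] = 0.9198, γ^t·E[r] = 0.192894, running G = 4.997406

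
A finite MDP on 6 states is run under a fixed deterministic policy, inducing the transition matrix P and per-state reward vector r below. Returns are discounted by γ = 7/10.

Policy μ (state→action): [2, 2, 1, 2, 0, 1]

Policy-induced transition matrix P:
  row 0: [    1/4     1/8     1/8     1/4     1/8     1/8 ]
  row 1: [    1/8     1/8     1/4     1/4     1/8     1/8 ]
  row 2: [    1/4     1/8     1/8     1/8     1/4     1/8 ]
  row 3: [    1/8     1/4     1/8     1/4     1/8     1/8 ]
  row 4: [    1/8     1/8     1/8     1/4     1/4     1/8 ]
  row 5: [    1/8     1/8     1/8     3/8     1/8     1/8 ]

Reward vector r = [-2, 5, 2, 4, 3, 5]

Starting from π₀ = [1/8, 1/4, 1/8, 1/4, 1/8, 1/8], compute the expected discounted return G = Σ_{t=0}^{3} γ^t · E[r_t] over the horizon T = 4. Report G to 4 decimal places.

G = 7.6323

t=0: π = [0.1250, 0.2500, 0.1250, 0.2500, 0.1250, 0.1250], E[r] = 3.2500, γ^t·E[r] = 3.250000, running G = 3.250000
t=1: π = [0.1563, 0.1563, 0.1563, 0.2500, 0.1563, 0.1250], E[r] = 2.8750, γ^t·E[r] = 2.012500, running G = 5.262500
t=2: π = [0.1641, 0.1563, 0.1445, 0.2461, 0.1641, 0.1250], E[r] = 2.8438, γ^t·E[r] = 1.393438, running G = 6.655938
t=3: π = [0.1636, 0.1558, 0.1445, 0.2476, 0.1636, 0.1250], E[r] = 2.8467, γ^t·E[r] = 0.976411, running G = 7.632349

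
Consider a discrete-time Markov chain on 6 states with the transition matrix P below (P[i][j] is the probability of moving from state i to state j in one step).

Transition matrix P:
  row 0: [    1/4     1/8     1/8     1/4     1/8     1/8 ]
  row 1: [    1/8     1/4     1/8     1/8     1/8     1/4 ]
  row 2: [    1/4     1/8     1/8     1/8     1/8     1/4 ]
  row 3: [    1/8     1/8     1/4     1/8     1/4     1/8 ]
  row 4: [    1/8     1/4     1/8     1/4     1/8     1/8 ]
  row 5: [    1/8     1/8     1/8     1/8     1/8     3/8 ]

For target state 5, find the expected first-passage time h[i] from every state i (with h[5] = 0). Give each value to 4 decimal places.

h = [6.0952, 5.2381, 5.3452, 6.0000, 5.9881, 0.0000]

First-step conditioning: h[5] = 0; for i ≠ 5, h[i] = 1 + Σ_k P[i][k]·h[k].
  h[0] = 1 + 1/4·h[0] + 1/8·h[1] + 1/8·h[2] + 1/4·h[3] + 1/8·h[4]
  h[1] = 1 + 1/8·h[0] + 1/4·h[1] + 1/8·h[2] + 1/8·h[3] + 1/8·h[4]
  h[2] = 1 + 1/4·h[0] + 1/8·h[1] + 1/8·h[2] + 1/8·h[3] + 1/8·h[4]
  h[3] = 1 + 1/8·h[0] + 1/8·h[1] + 1/4·h[2] + 1/8·h[3] + 1/4·h[4]
  h[4] = 1 + 1/8·h[0] + 1/4·h[1] + 1/8·h[2] + 1/4·h[3] + 1/8·h[4]
Solving the 5×5 linear system over states ≠ 5 gives exactly h = [128/21, 110/21, 449/84, 6, 503/84, 0] (h[5] = 0 is the target).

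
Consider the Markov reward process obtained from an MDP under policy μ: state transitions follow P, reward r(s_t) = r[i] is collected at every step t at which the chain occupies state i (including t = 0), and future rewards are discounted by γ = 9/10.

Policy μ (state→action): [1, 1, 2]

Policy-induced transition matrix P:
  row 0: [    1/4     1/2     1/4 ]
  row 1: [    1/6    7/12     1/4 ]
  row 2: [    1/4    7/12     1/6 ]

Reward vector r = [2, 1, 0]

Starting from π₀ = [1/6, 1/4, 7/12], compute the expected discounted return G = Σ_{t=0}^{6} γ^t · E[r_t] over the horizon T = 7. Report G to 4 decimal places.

G = 4.7307

t=0: π = [0.1667, 0.2500, 0.5833], E[r] = 0.5833, γ^t·E[r] = 0.583333, running G = 0.583333
t=1: π = [0.2292, 0.5694, 0.2014], E[r] = 1.0278, γ^t·E[r] = 0.925000, running G = 1.508333
t=2: π = [0.2025, 0.5642, 0.2332], E[r] = 0.9693, γ^t·E[r] = 0.785156, running G = 2.293490
t=3: π = [0.2030, 0.5665, 0.2306], E[r] = 0.9724, γ^t·E[r] = 0.708891, running G = 3.002380
t=4: π = [0.2028, 0.5664, 0.2308], E[r] = 0.9720, γ^t·E[r] = 0.637735, running G = 3.640115
t=5: π = [0.2028, 0.5664, 0.2308], E[r] = 0.9720, γ^t·E[r] = 0.573974, running G = 4.214090
t=6: π = [0.2028, 0.5664, 0.2308], E[r] = 0.9720, γ^t·E[r] = 0.516575, running G = 4.730665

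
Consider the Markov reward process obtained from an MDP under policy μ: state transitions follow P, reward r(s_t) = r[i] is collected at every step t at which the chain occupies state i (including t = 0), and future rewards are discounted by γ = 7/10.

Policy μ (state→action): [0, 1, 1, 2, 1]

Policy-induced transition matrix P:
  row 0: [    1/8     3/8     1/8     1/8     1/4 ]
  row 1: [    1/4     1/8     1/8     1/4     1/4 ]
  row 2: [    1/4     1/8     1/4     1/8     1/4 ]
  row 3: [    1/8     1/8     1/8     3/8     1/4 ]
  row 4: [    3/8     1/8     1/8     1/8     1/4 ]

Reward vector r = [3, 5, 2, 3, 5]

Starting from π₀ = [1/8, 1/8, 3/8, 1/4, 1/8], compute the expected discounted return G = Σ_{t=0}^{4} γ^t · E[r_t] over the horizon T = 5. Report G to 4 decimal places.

G = 9.6625

t=0: π = [0.1250, 0.1250, 0.3750, 0.2500, 0.1250], E[r] = 3.1250, γ^t·E[r] = 3.125000, running G = 3.125000
t=1: π = [0.2188, 0.1563, 0.1719, 0.2031, 0.2500], E[r] = 3.6406, γ^t·E[r] = 2.548438, running G = 5.673438
t=2: π = [0.2285, 0.1797, 0.1465, 0.1953, 0.2500], E[r] = 3.7129, γ^t·E[r] = 1.819316, running G = 7.492754
t=3: π = [0.2283, 0.1821, 0.1433, 0.1963, 0.2500], E[r] = 3.7209, γ^t·E[r] = 1.276285, running G = 8.769039
t=4: π = [0.2282, 0.1821, 0.1429, 0.1968, 0.2500], E[r] = 3.7212, γ^t·E[r] = 0.893465, running G = 9.662504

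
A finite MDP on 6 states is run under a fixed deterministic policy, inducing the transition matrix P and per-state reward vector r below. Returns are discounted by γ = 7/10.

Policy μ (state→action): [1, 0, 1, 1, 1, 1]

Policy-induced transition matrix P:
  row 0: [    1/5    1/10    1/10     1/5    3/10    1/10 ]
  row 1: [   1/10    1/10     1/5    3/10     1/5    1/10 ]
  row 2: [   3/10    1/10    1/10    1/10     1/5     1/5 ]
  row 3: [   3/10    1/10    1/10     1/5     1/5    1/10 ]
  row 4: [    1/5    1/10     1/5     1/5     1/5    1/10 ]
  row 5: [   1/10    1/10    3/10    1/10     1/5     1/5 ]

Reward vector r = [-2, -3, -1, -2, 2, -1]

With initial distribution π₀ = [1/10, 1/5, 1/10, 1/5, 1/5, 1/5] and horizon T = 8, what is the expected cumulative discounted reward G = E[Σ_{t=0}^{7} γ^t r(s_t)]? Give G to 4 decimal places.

G = -3.1068

t=0: π = [0.1000, 0.2000, 0.1000, 0.2000, 0.2000, 0.2000], E[r] = -1.1000, γ^t·E[r] = -1.100000, running G = -1.100000
t=1: π = [0.1900, 0.1000, 0.1800, 0.1900, 0.2100, 0.1300], E[r] = -0.9500, γ^t·E[r] = -0.665000, running G = -1.765000
t=2: π = [0.2140, 0.1000, 0.1570, 0.1790, 0.2190, 0.1310], E[r] = -0.9360, γ^t·E[r] = -0.458640, running G = -2.223640
t=3: π = [0.2105, 0.1000, 0.1581, 0.1812, 0.2214, 0.1288], E[r] = -0.9275, γ^t·E[r] = -0.318133, running G = -2.541773
t=4: π = [0.2111, 0.1000, 0.1579, 0.1813, 0.2211, 0.1287], E[r] = -0.9292, γ^t·E[r] = -0.223103, running G = -2.764876
t=5: π = [0.2111, 0.1000, 0.1578, 0.1813, 0.2211, 0.1287], E[r] = -0.9291, γ^t·E[r] = -0.156150, running G = -2.921026
t=6: π = [0.2111, 0.1000, 0.1578, 0.1813, 0.2211, 0.1287], E[r] = -0.9291, γ^t·E[r] = -0.109306, running G = -3.030332
t=7: π = [0.2111, 0.1000, 0.1578, 0.1814, 0.2211, 0.1286], E[r] = -0.9291, γ^t·E[r] = -0.076514, running G = -3.106847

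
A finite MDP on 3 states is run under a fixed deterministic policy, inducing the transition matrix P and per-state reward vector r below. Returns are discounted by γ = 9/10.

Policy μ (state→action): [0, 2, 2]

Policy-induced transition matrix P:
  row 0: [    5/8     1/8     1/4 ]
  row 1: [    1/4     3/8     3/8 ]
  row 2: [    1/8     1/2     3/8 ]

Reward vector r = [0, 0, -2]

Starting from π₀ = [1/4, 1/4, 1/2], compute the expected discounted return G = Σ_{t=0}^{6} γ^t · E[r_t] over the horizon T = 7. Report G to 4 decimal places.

G = -3.8466

t=0: π = [0.2500, 0.2500, 0.5000], E[r] = -1.0000, γ^t·E[r] = -1.000000, running G = -1.000000
t=1: π = [0.2813, 0.3750, 0.3438], E[r] = -0.6875, γ^t·E[r] = -0.618750, running G = -1.618750
t=2: π = [0.3125, 0.3477, 0.3398], E[r] = -0.6797, γ^t·E[r] = -0.550547, running G = -2.169297
t=3: π = [0.3247, 0.3394, 0.3359], E[r] = -0.6719, γ^t·E[r] = -0.489797, running G = -2.659094
t=4: π = [0.3298, 0.3358, 0.3344], E[r] = -0.6688, γ^t·E[r] = -0.438815, running G = -3.097909
t=5: π = [0.3319, 0.3344, 0.3338], E[r] = -0.6676, γ^t·E[r] = -0.394186, running G = -3.492094
t=6: π = [0.3327, 0.3338, 0.3335], E[r] = -0.6670, γ^t·E[r] = -0.354489, running G = -3.846584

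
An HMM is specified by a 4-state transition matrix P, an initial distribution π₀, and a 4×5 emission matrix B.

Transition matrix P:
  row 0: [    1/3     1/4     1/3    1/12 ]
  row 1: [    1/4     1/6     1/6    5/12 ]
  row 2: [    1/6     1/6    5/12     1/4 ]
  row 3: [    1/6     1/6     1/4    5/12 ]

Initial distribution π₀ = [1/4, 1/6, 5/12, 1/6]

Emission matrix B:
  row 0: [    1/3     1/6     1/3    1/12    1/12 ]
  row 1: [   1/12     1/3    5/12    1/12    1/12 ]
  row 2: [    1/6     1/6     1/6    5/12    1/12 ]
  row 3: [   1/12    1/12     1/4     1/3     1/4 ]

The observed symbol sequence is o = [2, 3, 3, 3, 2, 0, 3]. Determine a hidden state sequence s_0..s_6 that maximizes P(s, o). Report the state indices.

path = [2, 2, 2, 2, 0, 0, 2]

t=0: δ = [8.333e-02, 6.944e-02, 6.944e-02, 4.167e-02]  (obs o_0=2)
t=1: δ = [2.315e-03, 1.736e-03, 1.206e-02, 9.645e-03]  ψ = [0, 0, 2, 1]  (obs o_1=3)
t=2: δ = [1.674e-04, 1.674e-04, 2.093e-03, 1.340e-03]  ψ = [2, 2, 2, 3]  (obs o_2=3)
t=3: δ = [2.907e-05, 2.907e-05, 3.634e-04, 1.861e-04]  ψ = [2, 2, 2, 3]  (obs o_3=3)
t=4: δ = [2.019e-05, 2.524e-05, 2.524e-05, 2.271e-05]  ψ = [2, 2, 2, 2]  (obs o_4=2)
t=5: δ = [2.243e-06, 4.206e-07, 1.752e-06, 8.762e-07]  ψ = [0, 0, 2, 1]  (obs o_5=0)
t=6: δ = [6.231e-08, 4.673e-08, 3.115e-07, 1.460e-07]  ψ = [0, 0, 0, 2]  (obs o_6=3)
backtrack: best end state = 2; path = [2, 2, 2, 2, 0, 0, 2]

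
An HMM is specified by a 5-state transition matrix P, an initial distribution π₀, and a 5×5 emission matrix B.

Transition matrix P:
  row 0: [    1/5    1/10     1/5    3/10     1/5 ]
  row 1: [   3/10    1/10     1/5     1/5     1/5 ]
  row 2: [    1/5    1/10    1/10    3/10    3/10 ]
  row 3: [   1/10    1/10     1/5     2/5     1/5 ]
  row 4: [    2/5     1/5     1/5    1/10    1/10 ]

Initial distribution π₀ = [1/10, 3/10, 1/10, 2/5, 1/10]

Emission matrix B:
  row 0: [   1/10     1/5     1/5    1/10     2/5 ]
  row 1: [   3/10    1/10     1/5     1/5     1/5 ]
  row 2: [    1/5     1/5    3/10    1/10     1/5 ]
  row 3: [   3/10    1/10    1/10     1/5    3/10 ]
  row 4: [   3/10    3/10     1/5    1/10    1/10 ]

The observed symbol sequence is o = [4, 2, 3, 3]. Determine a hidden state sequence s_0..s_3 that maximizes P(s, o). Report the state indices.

t=0: δ = [4.000e-02, 6.000e-02, 2.000e-02, 1.200e-01, 1.000e-02]  (obs o_0=4)
t=1: δ = [3.600e-03, 2.400e-03, 7.200e-03, 4.800e-03, 4.800e-03]  ψ = [1, 3, 3, 3, 3]  (obs o_1=2)
t=2: δ = [1.920e-04, 1.920e-04, 9.600e-05, 4.320e-04, 2.160e-04]  ψ = [4, 4, 3, 2, 2]  (obs o_2=3)
t=3: δ = [8.640e-06, 8.640e-06, 8.640e-06, 3.456e-05, 8.640e-06]  ψ = [4, 3, 3, 3, 3]  (obs o_3=3)
backtrack: best end state = 3; path = [3, 2, 3, 3]

path = [3, 2, 3, 3]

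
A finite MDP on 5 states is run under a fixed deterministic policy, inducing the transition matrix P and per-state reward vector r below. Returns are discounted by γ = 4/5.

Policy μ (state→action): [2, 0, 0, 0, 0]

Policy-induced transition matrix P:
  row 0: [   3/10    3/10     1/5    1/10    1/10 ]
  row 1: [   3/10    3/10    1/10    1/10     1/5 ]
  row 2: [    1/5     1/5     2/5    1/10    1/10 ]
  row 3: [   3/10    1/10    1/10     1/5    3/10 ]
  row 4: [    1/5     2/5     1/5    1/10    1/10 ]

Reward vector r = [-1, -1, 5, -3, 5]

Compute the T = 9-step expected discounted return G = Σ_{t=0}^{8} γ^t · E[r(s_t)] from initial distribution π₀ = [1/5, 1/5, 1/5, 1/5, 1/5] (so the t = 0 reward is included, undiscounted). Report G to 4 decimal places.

G = 3.9797

t=0: π = [0.2000, 0.2000, 0.2000, 0.2000, 0.2000], E[r] = 1.0000, γ^t·E[r] = 1.000000, running G = 1.000000
t=1: π = [0.2600, 0.2600, 0.2000, 0.1200, 0.1600], E[r] = 0.9200, γ^t·E[r] = 0.736000, running G = 1.736000
t=2: π = [0.2640, 0.2720, 0.2020, 0.1120, 0.1500], E[r] = 0.8880, γ^t·E[r] = 0.568320, running G = 2.304320
t=3: π = [0.2648, 0.2724, 0.2020, 0.1112, 0.1496], E[r] = 0.8872, γ^t·E[r] = 0.454246, running G = 2.758566
t=4: π = [0.2648, 0.2725, 0.2020, 0.1111, 0.1495], E[r] = 0.8869, γ^t·E[r] = 0.363266, running G = 3.121832
t=5: π = [0.2648, 0.2725, 0.2020, 0.1111, 0.1495], E[r] = 0.8869, γ^t·E[r] = 0.290618, running G = 3.412451
t=6: π = [0.2648, 0.2725, 0.2020, 0.1111, 0.1495], E[r] = 0.8869, γ^t·E[r] = 0.232495, running G = 3.644945
t=7: π = [0.2648, 0.2725, 0.2020, 0.1111, 0.1495], E[r] = 0.8869, γ^t·E[r] = 0.185996, running G = 3.830942
t=8: π = [0.2648, 0.2725, 0.2020, 0.1111, 0.1495], E[r] = 0.8869, γ^t·E[r] = 0.148797, running G = 3.979739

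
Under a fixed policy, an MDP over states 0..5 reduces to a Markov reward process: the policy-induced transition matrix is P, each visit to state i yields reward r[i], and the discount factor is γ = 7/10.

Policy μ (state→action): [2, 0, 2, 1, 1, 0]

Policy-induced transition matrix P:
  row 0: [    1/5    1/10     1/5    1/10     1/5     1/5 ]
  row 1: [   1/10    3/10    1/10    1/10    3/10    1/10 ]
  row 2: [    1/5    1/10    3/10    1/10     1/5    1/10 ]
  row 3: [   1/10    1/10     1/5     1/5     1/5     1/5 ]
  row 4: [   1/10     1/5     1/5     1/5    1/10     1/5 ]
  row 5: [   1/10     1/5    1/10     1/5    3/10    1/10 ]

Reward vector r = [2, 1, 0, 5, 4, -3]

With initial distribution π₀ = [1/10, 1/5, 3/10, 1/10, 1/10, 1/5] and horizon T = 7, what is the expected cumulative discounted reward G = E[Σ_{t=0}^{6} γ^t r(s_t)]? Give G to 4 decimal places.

G = 4.0183

t=0: π = [0.1000, 0.2000, 0.3000, 0.1000, 0.1000, 0.2000], E[r] = 0.7000, γ^t·E[r] = 0.700000, running G = 0.700000
t=1: π = [0.1400, 0.1700, 0.1900, 0.1400, 0.2300, 0.1300], E[r] = 1.6800, γ^t·E[r] = 1.176000, running G = 1.876000
t=2: π = [0.1330, 0.1700, 0.1890, 0.1500, 0.2070, 0.1510], E[r] = 1.5610, γ^t·E[r] = 0.764890, running G = 2.640890
t=3: π = [0.1322, 0.1698, 0.1868, 0.1508, 0.2114, 0.1490], E[r] = 1.5868, γ^t·E[r] = 0.544272, running G = 3.185162
t=4: π = [0.1319, 0.1700, 0.1868, 0.1511, 0.2107, 0.1494], E[r] = 1.5840, γ^t·E[r] = 0.380328, running G = 3.565490
t=5: π = [0.1319, 0.1700, 0.1867, 0.1511, 0.2109, 0.1494], E[r] = 1.5848, γ^t·E[r] = 0.266351, running G = 3.831841
t=6: π = [0.1319, 0.1700, 0.1867, 0.1511, 0.2109, 0.1494], E[r] = 1.5847, γ^t·E[r] = 0.186437, running G = 4.018278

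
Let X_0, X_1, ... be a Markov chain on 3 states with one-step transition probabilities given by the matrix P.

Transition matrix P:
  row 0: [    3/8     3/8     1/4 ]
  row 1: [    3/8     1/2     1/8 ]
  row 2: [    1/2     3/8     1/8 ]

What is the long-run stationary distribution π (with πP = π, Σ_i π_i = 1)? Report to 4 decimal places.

Balance equations π_j = Σ_i π_i·P[i][j]:
  π_0 = 3/8·π_0 + 3/8·π_1 + 1/2·π_2
  π_1 = 3/8·π_0 + 1/2·π_1 + 3/8·π_2
  normalize: π_0 + π_1 + π_2 = 1
Solving the linear system gives exactly π = [25/63, 3/7, 11/63].

π = [0.3968, 0.4286, 0.1746]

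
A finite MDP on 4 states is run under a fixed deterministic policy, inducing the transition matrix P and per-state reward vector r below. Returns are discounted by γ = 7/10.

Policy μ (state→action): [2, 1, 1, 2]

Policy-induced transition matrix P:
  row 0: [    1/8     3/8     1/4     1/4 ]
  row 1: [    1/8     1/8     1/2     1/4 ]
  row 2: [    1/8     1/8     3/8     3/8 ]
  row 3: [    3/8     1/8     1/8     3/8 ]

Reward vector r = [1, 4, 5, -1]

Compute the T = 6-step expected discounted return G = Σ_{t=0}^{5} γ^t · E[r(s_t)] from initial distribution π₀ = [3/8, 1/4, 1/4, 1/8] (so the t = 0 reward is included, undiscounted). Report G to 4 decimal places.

G = 6.6989

t=0: π = [0.3750, 0.2500, 0.2500, 0.1250], E[r] = 2.5000, γ^t·E[r] = 2.500000, running G = 2.500000
t=1: π = [0.1563, 0.2188, 0.3281, 0.2969], E[r] = 2.3750, γ^t·E[r] = 1.662500, running G = 4.162500
t=2: π = [0.1992, 0.1641, 0.3086, 0.3281], E[r] = 2.0703, γ^t·E[r] = 1.014453, running G = 5.176953
t=3: π = [0.2070, 0.1748, 0.2886, 0.3296], E[r] = 2.0195, γ^t·E[r] = 0.692699, running G = 5.869652
t=4: π = [0.2074, 0.1768, 0.2886, 0.3273], E[r] = 2.0300, γ^t·E[r] = 0.487410, running G = 6.357062
t=5: π = [0.2068, 0.1768, 0.2894, 0.3270], E[r] = 2.0340, γ^t·E[r] = 0.341854, running G = 6.698916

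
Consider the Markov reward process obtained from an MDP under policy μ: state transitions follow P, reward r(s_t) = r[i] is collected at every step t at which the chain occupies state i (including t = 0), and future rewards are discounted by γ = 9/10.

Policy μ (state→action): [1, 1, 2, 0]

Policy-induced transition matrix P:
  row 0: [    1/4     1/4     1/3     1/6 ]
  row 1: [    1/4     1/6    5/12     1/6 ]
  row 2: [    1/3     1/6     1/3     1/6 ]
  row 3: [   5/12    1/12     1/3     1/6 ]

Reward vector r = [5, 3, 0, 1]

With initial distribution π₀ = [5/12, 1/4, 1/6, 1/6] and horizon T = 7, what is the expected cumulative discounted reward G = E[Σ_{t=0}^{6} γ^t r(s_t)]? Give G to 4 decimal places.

t=0: π = [0.4167, 0.2500, 0.1667, 0.1667], E[r] = 3.0000, γ^t·E[r] = 3.000000, running G = 3.000000
t=1: π = [0.2917, 0.1875, 0.3542, 0.1667], E[r] = 2.1875, γ^t·E[r] = 1.968750, running G = 4.968750
t=2: π = [0.3073, 0.1771, 0.3490, 0.1667], E[r] = 2.2344, γ^t·E[r] = 1.809844, running G = 6.778594
t=3: π = [0.3069, 0.1784, 0.3481, 0.1667], E[r] = 2.2361, γ^t·E[r] = 1.630125, running G = 8.408719
t=4: π = [0.3068, 0.1783, 0.3482, 0.1667], E[r] = 2.2356, γ^t·E[r] = 1.466804, running G = 9.875523
t=5: π = [0.3068, 0.1783, 0.3482, 0.1667], E[r] = 2.2357, γ^t·E[r] = 1.320140, running G = 11.195662
t=6: π = [0.3068, 0.1783, 0.3482, 0.1667], E[r] = 2.2357, γ^t·E[r] = 1.188126, running G = 12.383789

G = 12.3838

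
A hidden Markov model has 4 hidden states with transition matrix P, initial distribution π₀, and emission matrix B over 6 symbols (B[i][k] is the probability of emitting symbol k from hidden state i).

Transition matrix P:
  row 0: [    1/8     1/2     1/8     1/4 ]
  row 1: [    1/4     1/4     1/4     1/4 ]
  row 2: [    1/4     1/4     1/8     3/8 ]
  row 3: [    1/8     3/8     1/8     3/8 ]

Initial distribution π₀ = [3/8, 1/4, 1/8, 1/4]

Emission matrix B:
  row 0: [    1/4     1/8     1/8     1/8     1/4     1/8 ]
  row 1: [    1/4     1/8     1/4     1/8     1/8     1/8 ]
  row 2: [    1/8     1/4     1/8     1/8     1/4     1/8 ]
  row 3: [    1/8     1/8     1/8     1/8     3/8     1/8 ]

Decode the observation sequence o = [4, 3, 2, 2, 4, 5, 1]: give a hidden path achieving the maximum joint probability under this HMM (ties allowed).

path = [3, 3, 1, 1, 3, 1, 2]

t=0: δ = [9.375e-02, 3.125e-02, 3.125e-02, 9.375e-02]  (obs o_0=4)
t=1: δ = [1.465e-03, 5.859e-03, 1.465e-03, 4.395e-03]  ψ = [0, 0, 0, 3]  (obs o_1=3)
t=2: δ = [1.831e-04, 4.120e-04, 1.831e-04, 2.060e-04]  ψ = [1, 3, 1, 3]  (obs o_2=2)
t=3: δ = [1.287e-05, 2.575e-05, 1.287e-05, 1.287e-05]  ψ = [1, 1, 1, 1]  (obs o_3=2)
t=4: δ = [1.609e-06, 8.047e-07, 1.609e-06, 2.414e-06]  ψ = [1, 0, 1, 1]  (obs o_4=4)
t=5: δ = [5.029e-08, 1.132e-07, 3.772e-08, 1.132e-07]  ψ = [2, 3, 3, 3]  (obs o_5=5)
t=6: δ = [3.536e-09, 5.304e-09, 7.072e-09, 5.304e-09]  ψ = [1, 3, 1, 3]  (obs o_6=1)
backtrack: best end state = 2; path = [3, 3, 1, 1, 3, 1, 2]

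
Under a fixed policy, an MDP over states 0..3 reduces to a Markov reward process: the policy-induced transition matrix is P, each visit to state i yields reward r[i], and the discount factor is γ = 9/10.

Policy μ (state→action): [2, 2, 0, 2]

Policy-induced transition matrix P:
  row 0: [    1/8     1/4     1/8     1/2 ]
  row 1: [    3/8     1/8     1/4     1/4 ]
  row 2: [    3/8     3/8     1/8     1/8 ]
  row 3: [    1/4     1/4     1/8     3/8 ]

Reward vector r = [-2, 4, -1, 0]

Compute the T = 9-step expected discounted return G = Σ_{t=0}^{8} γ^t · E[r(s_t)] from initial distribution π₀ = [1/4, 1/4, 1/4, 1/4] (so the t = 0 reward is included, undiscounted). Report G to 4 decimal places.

t=0: π = [0.2500, 0.2500, 0.2500, 0.2500], E[r] = 0.2500, γ^t·E[r] = 0.250000, running G = 0.250000
t=1: π = [0.2813, 0.2500, 0.1563, 0.3125], E[r] = 0.2813, γ^t·E[r] = 0.253125, running G = 0.503125
t=2: π = [0.2656, 0.2383, 0.1563, 0.3398], E[r] = 0.2656, γ^t·E[r] = 0.215156, running G = 0.718281
t=3: π = [0.2661, 0.2397, 0.1548, 0.3394], E[r] = 0.2720, γ^t·E[r] = 0.198268, running G = 0.916549
t=4: π = [0.2661, 0.2394, 0.1550, 0.3396], E[r] = 0.2704, γ^t·E[r] = 0.177440, running G = 1.093989
t=5: π = [0.2660, 0.2394, 0.1549, 0.3396], E[r] = 0.2708, γ^t·E[r] = 0.159903, running G = 1.253893
t=6: π = [0.2660, 0.2394, 0.1549, 0.3396], E[r] = 0.2707, γ^t·E[r] = 0.143873, running G = 1.397766
t=7: π = [0.2660, 0.2394, 0.1549, 0.3396], E[r] = 0.2707, γ^t·E[r] = 0.129493, running G = 1.527259
t=8: π = [0.2660, 0.2394, 0.1549, 0.3396], E[r] = 0.2707, γ^t·E[r] = 0.116543, running G = 1.643802

G = 1.6438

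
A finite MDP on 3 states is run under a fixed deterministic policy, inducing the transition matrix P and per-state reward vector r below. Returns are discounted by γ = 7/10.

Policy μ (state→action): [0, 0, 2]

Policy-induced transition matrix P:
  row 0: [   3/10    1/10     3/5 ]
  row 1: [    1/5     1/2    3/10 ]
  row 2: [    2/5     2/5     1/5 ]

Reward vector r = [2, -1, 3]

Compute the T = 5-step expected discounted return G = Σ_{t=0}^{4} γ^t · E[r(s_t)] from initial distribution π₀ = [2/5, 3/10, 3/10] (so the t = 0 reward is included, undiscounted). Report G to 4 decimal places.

G = 3.8473

t=0: π = [0.4000, 0.3000, 0.3000], E[r] = 1.4000, γ^t·E[r] = 1.400000, running G = 1.400000
t=1: π = [0.3000, 0.3100, 0.3900], E[r] = 1.4600, γ^t·E[r] = 1.022000, running G = 2.422000
t=2: π = [0.3080, 0.3410, 0.3510], E[r] = 1.3280, γ^t·E[r] = 0.650720, running G = 3.072720
t=3: π = [0.3010, 0.3417, 0.3573], E[r] = 1.3322, γ^t·E[r] = 0.456945, running G = 3.529665
t=4: π = [0.3016, 0.3439, 0.3546], E[r] = 1.3230, γ^t·E[r] = 0.317643, running G = 3.847307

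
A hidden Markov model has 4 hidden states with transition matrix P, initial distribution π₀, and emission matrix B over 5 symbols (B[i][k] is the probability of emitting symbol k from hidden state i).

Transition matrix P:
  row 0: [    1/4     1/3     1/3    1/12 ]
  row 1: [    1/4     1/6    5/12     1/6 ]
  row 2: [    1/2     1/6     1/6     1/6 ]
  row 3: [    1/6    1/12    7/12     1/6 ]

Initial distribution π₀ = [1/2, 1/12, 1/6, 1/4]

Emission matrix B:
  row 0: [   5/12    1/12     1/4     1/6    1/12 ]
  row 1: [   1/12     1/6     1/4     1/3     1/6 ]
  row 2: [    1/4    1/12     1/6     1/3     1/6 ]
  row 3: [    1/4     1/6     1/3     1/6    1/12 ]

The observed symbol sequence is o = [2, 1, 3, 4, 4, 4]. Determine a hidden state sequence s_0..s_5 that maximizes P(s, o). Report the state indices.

t=0: δ = [1.250e-01, 2.083e-02, 2.778e-02, 8.333e-02]  (obs o_0=2)
t=1: δ = [2.604e-03, 6.944e-03, 4.051e-03, 2.315e-03]  ψ = [0, 0, 3, 3]  (obs o_1=1)
t=2: δ = [3.376e-04, 3.858e-04, 9.645e-04, 1.929e-04]  ψ = [2, 1, 1, 1]  (obs o_2=3)
t=3: δ = [4.019e-05, 2.679e-05, 2.679e-05, 1.340e-05]  ψ = [2, 2, 1, 2]  (obs o_3=4)
t=4: δ = [1.116e-06, 2.233e-06, 2.233e-06, 3.721e-07]  ψ = [2, 0, 0, 1]  (obs o_4=4)
t=5: δ = [9.303e-08, 6.202e-08, 1.550e-07, 3.101e-08]  ψ = [2, 0, 1, 1]  (obs o_5=4)
backtrack: best end state = 2; path = [0, 1, 2, 0, 1, 2]

path = [0, 1, 2, 0, 1, 2]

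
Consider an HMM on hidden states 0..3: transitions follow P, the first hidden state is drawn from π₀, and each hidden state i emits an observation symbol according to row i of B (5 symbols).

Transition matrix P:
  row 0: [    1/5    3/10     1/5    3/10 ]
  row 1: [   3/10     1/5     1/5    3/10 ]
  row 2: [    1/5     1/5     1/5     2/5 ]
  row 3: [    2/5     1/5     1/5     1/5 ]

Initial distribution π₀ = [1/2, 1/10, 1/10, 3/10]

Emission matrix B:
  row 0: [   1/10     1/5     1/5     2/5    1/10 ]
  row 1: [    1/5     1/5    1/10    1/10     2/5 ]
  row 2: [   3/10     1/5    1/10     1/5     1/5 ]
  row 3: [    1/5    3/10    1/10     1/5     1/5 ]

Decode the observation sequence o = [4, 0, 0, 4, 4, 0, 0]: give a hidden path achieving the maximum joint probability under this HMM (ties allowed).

path = [3, 2, 3, 1, 1, 2, 3]

t=0: δ = [5.000e-02, 4.000e-02, 2.000e-02, 6.000e-02]  (obs o_0=4)
t=1: δ = [2.400e-03, 3.000e-03, 3.600e-03, 3.000e-03]  ψ = [3, 0, 3, 0]  (obs o_1=0)
t=2: δ = [1.200e-04, 1.440e-04, 2.160e-04, 2.880e-04]  ψ = [3, 0, 2, 2]  (obs o_2=0)
t=3: δ = [1.152e-05, 2.304e-05, 1.152e-05, 1.728e-05]  ψ = [3, 3, 3, 2]  (obs o_3=4)
t=4: δ = [6.912e-07, 1.843e-06, 9.216e-07, 1.382e-06]  ψ = [1, 1, 1, 1]  (obs o_4=4)
t=5: δ = [5.530e-08, 7.373e-08, 1.106e-07, 1.106e-07]  ψ = [1, 1, 1, 1]  (obs o_5=0)
t=6: δ = [4.424e-09, 4.424e-09, 6.636e-09, 8.847e-09]  ψ = [3, 2, 2, 2]  (obs o_6=0)
backtrack: best end state = 3; path = [3, 2, 3, 1, 1, 2, 3]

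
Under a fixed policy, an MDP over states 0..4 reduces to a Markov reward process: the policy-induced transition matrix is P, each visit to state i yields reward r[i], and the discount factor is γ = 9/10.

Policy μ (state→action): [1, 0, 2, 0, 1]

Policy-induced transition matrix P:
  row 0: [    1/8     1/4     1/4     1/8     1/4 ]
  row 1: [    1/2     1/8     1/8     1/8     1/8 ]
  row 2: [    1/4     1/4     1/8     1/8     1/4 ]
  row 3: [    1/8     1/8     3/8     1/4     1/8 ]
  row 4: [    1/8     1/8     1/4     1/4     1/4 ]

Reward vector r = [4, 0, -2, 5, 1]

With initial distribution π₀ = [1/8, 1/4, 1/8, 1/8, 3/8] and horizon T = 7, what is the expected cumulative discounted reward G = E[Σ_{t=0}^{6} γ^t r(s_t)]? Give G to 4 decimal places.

G = 7.6938

t=0: π = [0.1250, 0.2500, 0.1250, 0.1250, 0.3750], E[r] = 1.2500, γ^t·E[r] = 1.250000, running G = 1.250000
t=1: π = [0.2344, 0.1563, 0.2188, 0.1875, 0.2031], E[r] = 1.6406, γ^t·E[r] = 1.476563, running G = 2.726563
t=2: π = [0.2109, 0.1816, 0.2266, 0.1738, 0.2070], E[r] = 1.4668, γ^t·E[r] = 1.188105, running G = 3.914668
t=3: π = [0.2214, 0.1797, 0.2207, 0.1726, 0.2056], E[r] = 1.5129, γ^t·E[r] = 1.102933, running G = 5.017601
t=4: π = [0.2200, 0.1803, 0.2215, 0.1723, 0.2060], E[r] = 1.5042, γ^t·E[r] = 0.986873, running G = 6.004474
t=5: π = [0.2203, 0.1802, 0.2213, 0.1723, 0.2059], E[r] = 1.5059, γ^t·E[r] = 0.889204, running G = 6.893678
t=6: π = [0.2202, 0.1802, 0.2213, 0.1723, 0.2059], E[r] = 1.5056, γ^t·E[r] = 0.800119, running G = 7.693796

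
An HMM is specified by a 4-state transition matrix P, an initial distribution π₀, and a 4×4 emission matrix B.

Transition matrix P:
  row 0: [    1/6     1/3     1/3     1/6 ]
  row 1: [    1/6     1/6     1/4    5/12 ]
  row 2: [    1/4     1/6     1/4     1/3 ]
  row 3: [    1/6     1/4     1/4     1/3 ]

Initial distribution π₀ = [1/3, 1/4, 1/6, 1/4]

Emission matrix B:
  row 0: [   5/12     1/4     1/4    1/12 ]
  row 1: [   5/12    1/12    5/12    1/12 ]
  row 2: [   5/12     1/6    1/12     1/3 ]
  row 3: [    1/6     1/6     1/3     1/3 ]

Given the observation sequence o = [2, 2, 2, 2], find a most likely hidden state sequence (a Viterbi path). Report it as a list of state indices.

path = [1, 3, 1, 3]

t=0: δ = [8.333e-02, 1.042e-01, 1.389e-02, 8.333e-02]  (obs o_0=2)
t=1: δ = [4.340e-03, 1.157e-02, 2.315e-03, 1.447e-02]  ψ = [1, 0, 0, 1]  (obs o_1=2)
t=2: δ = [6.028e-04, 1.507e-03, 3.014e-04, 1.608e-03]  ψ = [3, 3, 3, 1]  (obs o_2=2)
t=3: δ = [6.698e-05, 1.674e-04, 3.349e-05, 2.093e-04]  ψ = [3, 3, 3, 1]  (obs o_3=2)
backtrack: best end state = 3; path = [1, 3, 1, 3]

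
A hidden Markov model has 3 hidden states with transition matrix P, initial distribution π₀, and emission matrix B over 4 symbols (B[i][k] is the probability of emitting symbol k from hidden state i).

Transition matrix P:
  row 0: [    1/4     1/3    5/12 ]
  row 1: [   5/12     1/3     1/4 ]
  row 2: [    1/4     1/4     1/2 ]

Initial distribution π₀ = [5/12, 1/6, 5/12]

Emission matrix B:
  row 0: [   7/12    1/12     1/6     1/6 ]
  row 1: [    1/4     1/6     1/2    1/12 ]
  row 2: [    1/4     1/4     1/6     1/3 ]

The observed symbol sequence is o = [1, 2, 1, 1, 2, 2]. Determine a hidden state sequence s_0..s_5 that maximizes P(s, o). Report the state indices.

t=0: δ = [3.472e-02, 2.778e-02, 1.042e-01]  (obs o_0=1)
t=1: δ = [4.340e-03, 1.302e-02, 8.681e-03]  ψ = [2, 2, 2]  (obs o_1=2)
t=2: δ = [4.521e-04, 7.234e-04, 1.085e-03]  ψ = [1, 1, 2]  (obs o_2=1)
t=3: δ = [2.512e-05, 4.521e-05, 1.356e-04]  ψ = [1, 2, 2]  (obs o_3=1)
t=4: δ = [5.651e-06, 1.695e-05, 1.130e-05]  ψ = [2, 2, 2]  (obs o_4=2)
t=5: δ = [1.177e-06, 2.826e-06, 9.419e-07]  ψ = [1, 1, 2]  (obs o_5=2)
backtrack: best end state = 1; path = [2, 2, 2, 2, 1, 1]

path = [2, 2, 2, 2, 1, 1]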